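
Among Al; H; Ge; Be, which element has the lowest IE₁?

H is in period 1, group 1; Be is in period 2, group 2; Al is in period 3, group 13; Ge is in period 4, group 14.
First ionization energy rises across a period (greater Z_eff holds electrons more tightly) and falls down a group (valence electrons are farther from the nucleus).
A diagonal step moves right (one effect) and down (the opposite effect) at once.
Ge > Al: period and group pull opposite ways; the across-period shift dominates (762 vs 578 kJ/mol).
Be > Ge: the two effects oppose for this pair; the down-group effect wins (900 vs 762 kJ/mol).
H > Be: the two effects oppose for this pair; the down-group effect wins (1312 vs 900 kJ/mol).
Tabulated first ionization energy (kJ/mol): H 1312, Be 900, Al 578, Ge 762.
The lowest IE₁ among these belongs to Al.

Al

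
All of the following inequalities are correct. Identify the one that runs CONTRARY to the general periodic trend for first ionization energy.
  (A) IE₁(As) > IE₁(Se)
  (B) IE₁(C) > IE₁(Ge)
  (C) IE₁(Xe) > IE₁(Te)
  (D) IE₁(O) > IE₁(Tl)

(A)

The general trend: first ionization energy increases across a period and decreases down a group.
(A) As (period 4, group 15) vs Se (period 4, group 16): the stated order contradicts the simple trend.
(B) C (period 2, group 14) vs Ge (period 4, group 14): the stated order agrees with the simple trend.
(C) Xe (period 5, group 18) vs Te (period 5, group 16): the stated order agrees with the simple trend.
(D) O (period 2, group 16) vs Tl (period 6, group 13): the stated order agrees with the simple trend.
The exception is (A): Se (4p⁴) ionizes more easily than half-filled As (4p³).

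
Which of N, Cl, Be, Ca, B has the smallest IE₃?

The third ionization energy removes an electron from the +2 ion. For each element: N²⁺ still has 3 valence electrons; Cl²⁺ still has 5 valence electrons; Be²⁺ is the bare [He] core; Ca²⁺ is the bare [Ar] core; B²⁺ still has 1 valence electron.
Pulling an electron out of a noble-gas core costs far more than removing a remaining valence electron, so Ca and Be sit at the high end of IE_3.
Valence configurations: N²⁺ [He]2s²2p¹, Cl²⁺ [Ne]3s²3p³, B²⁺ [He]2s¹.
Approximate IE_3 values (kJ/mol): N 4578, Cl 3822, Be 14849, Ca 4912, B 3660.
Overall IE_3 order: B < Cl < N < Ca < Be.

B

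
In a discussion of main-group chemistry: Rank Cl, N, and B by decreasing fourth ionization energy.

B > N > Cl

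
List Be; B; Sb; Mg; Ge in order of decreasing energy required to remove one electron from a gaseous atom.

Be > Sb > B > Ge > Mg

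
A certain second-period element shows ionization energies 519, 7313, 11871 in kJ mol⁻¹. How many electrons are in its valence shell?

1

Look for the largest jump between consecutive ionization energies: IE2/IE1 ≈ 14.1, far larger than any earlier ratio.
That jump marks the point where a core electron is being removed. So the atom has 1 valence electron.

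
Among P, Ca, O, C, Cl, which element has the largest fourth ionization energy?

O

Consider each +3 ion: P³⁺ still has 2 valence electrons; Ca³⁺ is already 1 electron into the core; O³⁺ still has 3 valence electrons; C³⁺ still has 1 valence electron; Cl³⁺ still has 4 valence electrons.
Usually core removal costs more than valence removal, but here the competition is close: a tightly held n=2 valence electron can cost more to remove than an n=3 core electron, so the actual values have to decide it.
Valence configurations: P³⁺ [Ne]3s², O³⁺ [He]2s²2p¹, C³⁺ [He]2s¹, Cl³⁺ [Ne]3s²3p².
The numbers (kJ/mol): P 4964, Ca 6491, O 7469, C 6223, Cl 5159.
So the fourth ionization energies run P < Cl < C < Ca < O.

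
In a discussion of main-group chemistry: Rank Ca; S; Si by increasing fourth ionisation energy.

Si, S, Ca

After 3 electrons have been removed, what remains? Ca³⁺ is already 1 electron into the core; S³⁺ still has 3 valence electrons; Si³⁺ still has 1 valence electron.
Breaking into a closed-shell core is much more expensive than removing a leftover valence electron — Ca has the largest IE_4 here.
Valence configurations: S³⁺ [Ne]3s²3p¹, Si³⁺ [Ne]3s¹.
Tabulated IE_4 (kJ/mol): Ca 6491, S 4556, Si 4356.
Hence IE_4: Si < S < Ca.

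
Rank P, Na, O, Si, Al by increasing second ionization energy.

The second ionization energy removes an electron from the +1 ion. For each element: P⁺ still has 4 valence electrons; Na⁺ is the bare [Ne] core; O⁺ still has 5 valence electrons; Si⁺ still has 3 valence electrons; Al⁺ still has 2 valence electrons.
Pulling an electron out of a noble-gas core costs far more than removing a remaining valence electron, so Na sits at the high end of IE_2.
Valence configurations: P⁺ [Ne]3s²3p², O⁺ [He]2s²2p³, Si⁺ [Ne]3s²3p¹, Al⁺ [Ne]3s².
Si⁺ loses a lone 3p electron whereas Al⁺ must break into a filled 3s² pair, so IE_2(Al) > IE_2(Si) even though Si has the higher nuclear charge.
Tabulated IE_2 (kJ/mol): P 1907, Na 4562, O 3388, Si 1577, Al 1817.
Hence IE_2: Si < Al < P < O < Na.

Si, Al, P, O, Na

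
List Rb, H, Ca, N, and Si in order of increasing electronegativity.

Rb < Ca < Si < H < N

H is in period 1, group 1; N is in period 2, group 15; Si is in period 3, group 14; Ca is in period 4, group 2; Rb is in period 5, group 1.
Electronegativity increases across a period and decreases down a group, tracking effective nuclear charge and atomic size.
Neither a single period nor a single group — weigh both effects.
Ca > Rb: relative to Rb, both the across-period and down-group shifts push Ca's electronegativity up.
Si > Ca: both effects reinforce here, so Si is clearly the higher of the two.
H > Si: the two effects oppose for this pair; the down-group effect wins (2.20 vs 1.90).
N > H: the two effects oppose for this pair; the across-period effect wins (3.04 vs 2.20).
For reference (Pauling): H 2.20, N 3.04, Si 1.90, Ca 1.00, Rb 0.82.
So from lowest to highest: Rb < Ca < Si < H < N.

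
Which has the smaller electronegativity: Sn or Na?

Atoms toward the upper right of the periodic table pull bonding electrons most strongly.
Neither a single period nor a single group — weigh both effects.
Sn > Na: period and group pull opposite ways; the across-period shift dominates (1.96 vs 0.93).
Tabulated electronegativity (Pauling): Na 0.93, Sn 1.96.
So Na has the smaller electronegativity (Na < Sn).

Na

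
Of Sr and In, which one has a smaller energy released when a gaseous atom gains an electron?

Sr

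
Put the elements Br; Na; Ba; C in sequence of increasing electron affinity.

Ba, Na, C, Br

Adding an electron releases more energy for atoms nearer the top right (short of the noble gases).
Here both period and group differ, so the two effects have to be weighed against each other.
Na > Ba: period and group pull opposite ways; the down-group shift dominates (53 vs 14 kJ/mol).
C > Na: relative to Na, both the across-period and down-group shifts push C's electron affinity up.
Br > C: the two effects oppose for this pair; the across-period effect wins (325 vs 122 kJ/mol).
Approximate values (kJ/mol): C 122, Na 53, Br 325, Ba 14.
So from lowest to highest: Ba < Na < C < Br.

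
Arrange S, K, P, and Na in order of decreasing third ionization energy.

Na > K > S > P

Consider each +2 ion: S²⁺ still has 4 valence electrons; K²⁺ is already 1 electron into the core; P²⁺ still has 3 valence electrons; Na²⁺ is already 1 electron into the core.
Pulling an electron out of a noble-gas core costs far more than removing a remaining valence electron, so K and Na sit at the high end of IE_3.
Valence configurations: S²⁺ [Ne]3s²3p², P²⁺ [Ne]3s²3p¹.
Approximate IE_3 values (kJ/mol): S 3357, K 4420, P 2914, Na 6910.
Putting it together, IE_3: P < S < K < Na.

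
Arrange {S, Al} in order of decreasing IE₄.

Al > S

After 3 electrons have been removed, what remains? S³⁺ still has 3 valence electrons; Al³⁺ is the bare [Ne] core.
Breaking into a closed-shell core is much more expensive than removing a leftover valence electron — Al has the largest IE_4 here.
Tabulated IE_4 (kJ/mol): S 4556, Al 11577.
Putting it together, IE_4: S < Al.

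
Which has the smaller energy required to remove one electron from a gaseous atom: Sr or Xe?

Sr

Sr is in period 5, group 2; Xe is in period 5, group 18.
Across a period the outer electron is held more tightly (higher IE₁); down a group it sits in a higher shell, more shielded, and comes off more easily.
All lie in period 5, so first ionization energy increases left to right.
So Sr has the smaller energy required to remove one electron from a gaseous atom (Sr < Xe).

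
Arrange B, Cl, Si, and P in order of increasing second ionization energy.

After 1 electron has been removed, what remains? B⁺ still has 2 valence electrons; Cl⁺ still has 6 valence electrons; Si⁺ still has 3 valence electrons; P⁺ still has 4 valence electrons.
All are still removing valence electrons, so compare the +1 ions as you would atoms: IE_2 generally rises across a period (higher Z_eff) and falls down a group (larger shell), subject to the usual subshell exceptions.
Valence configurations: B⁺ [He]2s², Cl⁺ [Ne]3s²3p⁴, Si⁺ [Ne]3s²3p¹, P⁺ [Ne]3s²3p².
The numbers (kJ/mol): B 2427, Cl 2298, Si 1577, P 1907.
Overall IE_2 order: Si < P < Cl < B.

Si < P < Cl < B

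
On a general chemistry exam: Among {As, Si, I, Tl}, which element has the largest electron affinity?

I

Si is in period 3, group 14; As is in period 4, group 15; I is in period 5, group 17; Tl is in period 6, group 13.
Atoms with high Z_eff and room in the valence shell (especially the halogens) have the most exothermic electron affinities.
Here both period and group differ, so the two effects have to be weighed against each other.
As > Tl: relative to Tl, both the across-period and down-group shifts push As's electron affinity up.
Si > As: period and group pull opposite ways; the down-group shift dominates (134 vs 78 kJ/mol).
I > Si: period and group pull opposite ways; the across-period shift dominates (295 vs 134 kJ/mol).
Approximate values (kJ/mol): Si 134, As 78, I 295, Tl 19.
The largest electron affinity among these belongs to I.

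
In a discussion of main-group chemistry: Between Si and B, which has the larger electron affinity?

Si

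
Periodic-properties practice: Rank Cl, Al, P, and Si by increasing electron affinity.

EA tends to increase across a period and decrease down a group, though the pattern is less regular than for IE or radius.
All lie in period 3; the across-period trend (electron affinity increases left to right) applies, with the exception below.
Note the exception: Si has a higher electron affinity than P, contrary to the simple trend — adding an electron to P's half-filled 3p³ is unfavourable, so Si (3p²) has the more exothermic EA.
For reference (kJ/mol): Al 42, Si 134, P 72, Cl 349.
So from lowest to highest: Al < P < Si < Cl.

Al < P < Si < Cl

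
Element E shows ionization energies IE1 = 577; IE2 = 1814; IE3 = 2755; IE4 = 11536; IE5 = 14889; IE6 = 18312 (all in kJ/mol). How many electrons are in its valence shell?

Look for the largest jump between consecutive ionization energies: IE4/IE3 ≈ 4.2, far larger than any earlier ratio.
That jump marks the point where a core electron is being removed. So the atom has 3 valence electrons.

3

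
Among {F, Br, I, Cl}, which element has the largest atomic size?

I

Radius decreases left→right (rising Z_eff, same n) and increases top→bottom (higher n).
All are in group 17, so atomic radius increases down the group.
The largest atomic size among these belongs to I.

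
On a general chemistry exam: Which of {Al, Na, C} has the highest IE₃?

IE_3 is the cost of taking one more electron from the +2 cation: Al²⁺ still has 1 valence electron; Na²⁺ is already 1 electron into the core; C²⁺ still has 2 valence electrons.
Pulling an electron out of a noble-gas core costs far more than removing a remaining valence electron, so Na sits at the high end of IE_3.
Valence configurations: Al²⁺ [Ne]3s¹, C²⁺ [He]2s².
Tabulated IE_3 (kJ/mol): Al 2745, Na 6910, C 4620.
So the third ionization energies run Al < C < Na.

Na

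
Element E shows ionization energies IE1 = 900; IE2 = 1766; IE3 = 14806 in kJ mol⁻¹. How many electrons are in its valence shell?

2

Look for the largest jump between consecutive ionization energies: IE3/IE2 ≈ 8.4, far larger than any earlier ratio.
That jump marks the point where a core electron is being removed. So the atom has 2 valence electrons.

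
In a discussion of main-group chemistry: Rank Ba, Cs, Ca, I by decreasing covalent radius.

Radius decreases left→right (rising Z_eff, same n) and increases top→bottom (higher n).
Here both period and group differ, so the two effects have to be weighed against each other.
Ca > I: the two effects oppose for this pair; the across-period effect wins (171 vs 133 pm).
Ba > Ca: they share group 2; the group trend gives Ba the larger value.
Cs > Ba: both are in period 6; the period trend gives Cs the larger value.
Approximate values (pm): Ca 171, I 133, Cs 232, Ba 196.
So from largest to smallest: Cs > Ba > Ca > I.

Cs, Ba, Ca, I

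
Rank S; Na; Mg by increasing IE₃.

IE_3 is the cost of taking one more electron from the +2 cation: S²⁺ still has 4 valence electrons; Na²⁺ is already 1 electron into the core; Mg²⁺ is the bare [Ne] core.
Pulling an electron out of a noble-gas core costs far more than removing a remaining valence electron, so Na and Mg sit at the high end of IE_3.
Tabulated IE_3 (kJ/mol): S 3357, Na 6910, Mg 7733.
Hence IE_3: S < Na < Mg.

S < Na < Mg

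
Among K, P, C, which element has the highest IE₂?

After 1 electron has been removed, what remains? K⁺ is the bare [Ar] core; P⁺ still has 4 valence electrons; C⁺ still has 3 valence electrons.
Breaking into a closed-shell core is much more expensive than removing a leftover valence electron — K has the largest IE_2 here.
Valence configurations: P⁺ [Ne]3s²3p², C⁺ [He]2s²2p¹.
The numbers (kJ/mol): K 3052, P 1907, C 2353.
Hence IE_2: P < C < K.

K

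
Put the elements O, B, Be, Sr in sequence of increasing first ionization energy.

Sr < B < Be < O

Be is in period 2, group 2; B is in period 2, group 13; O is in period 2, group 16; Sr is in period 5, group 2.
IE₁ increases left→right with effective nuclear charge and decreases top→bottom as the valence shell moves farther out.
Here both period and group differ, so the two effects have to be weighed against each other.
B > Sr: relative to Sr, both the across-period and down-group shifts push B's first ionization energy up.
Be > B: this pair runs against the simple trend — see the exception note.
O > Be: O lies to the right of Be in period 2, so the across-period effect alone puts O higher.
Note the exception: Be has a higher first ionization energy than B, contrary to the simple trend — removing B's lone 2p electron is easier than breaking Be's filled 2s².
Tabulated first ionization energy (kJ/mol): Be 900, B 801, O 1314, Sr 550.
So from lowest to highest: Sr < B < Be < O.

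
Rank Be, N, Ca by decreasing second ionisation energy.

After 1 electron has been removed, what remains? Be⁺ still has 1 valence electron; N⁺ still has 4 valence electrons; Ca⁺ still has 1 valence electron.
All are still removing valence electrons, so compare the +1 ions as you would atoms: IE_2 generally rises across a period (higher Z_eff) and falls down a group (larger shell), subject to the usual subshell exceptions.
Valence configurations: Be⁺ [He]2s¹, N⁺ [He]2s²2p², Ca⁺ [Ar]4s¹.
Approximate IE_2 values (kJ/mol): Be 1757, N 2856, Ca 1145.
Putting it together, IE_2: Ca < Be < N.

N, Be, Ca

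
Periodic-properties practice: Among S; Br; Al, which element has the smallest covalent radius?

S

Al is in period 3, group 13; S is in period 3, group 16; Br is in period 4, group 17.
Atomic radius shrinks across a period as nuclear charge pulls the same shell inward, and grows down a group as new shells are added.
These span different periods and groups, so the two trends combine.
Br > S: the two effects oppose for this pair; the down-group effect wins (114 vs 103 pm).
Al > Br: the two effects oppose for this pair; the across-period effect wins (126 vs 114 pm).
For reference (pm): Al 126, S 103, Br 114.
The smallest covalent radius among these belongs to S.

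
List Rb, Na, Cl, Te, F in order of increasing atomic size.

Moving right in a period, electrons are added to the same shell under a stronger nuclear pull, so atoms get smaller; moving down, a new shell is opened and atoms get larger.
Neither a single period nor a single group — weigh both effects.
Cl > F: Cl sits below F in group 17, so the down-group effect alone puts Cl larger.
Te > Cl: both effects reinforce here, so Te is clearly the larger of the two.
Na > Te: the two effects oppose for this pair; the across-period effect wins (155 vs 136 pm).
Rb > Na: Rb sits below Na in group 1, so the down-group effect alone puts Rb larger.
For reference (pm): F 64, Na 155, Cl 99, Rb 210, Te 136.
So from smallest to largest: F < Cl < Te < Na < Rb.

F < Cl < Te < Na < Rb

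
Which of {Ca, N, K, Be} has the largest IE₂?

K

IE_2 is the cost of taking one more electron from the +1 cation: Ca⁺ still has 1 valence electron; N⁺ still has 4 valence electrons; K⁺ is the bare [Ar] core; Be⁺ still has 1 valence electron.
Breaking into a closed-shell core is much more expensive than removing a leftover valence electron — K has the largest IE_2 here.
Valence configurations: Ca⁺ [Ar]4s¹, N⁺ [He]2s²2p², Be⁺ [He]2s¹.
The numbers (kJ/mol): Ca 1145, N 2856, K 3052, Be 1757.
Hence IE_2: Ca < Be < N < K.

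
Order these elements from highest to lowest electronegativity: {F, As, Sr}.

F, As, Sr

EN rises left→right (higher Z_eff, smaller atoms) and falls top→bottom (larger, more shielded atoms).
These span different periods and groups, so the two trends combine.
As > Sr: relative to Sr, both the across-period and down-group shifts push As's electronegativity up.
F > As: both effects reinforce here, so F is clearly the higher of the two.
Tabulated electronegativity (Pauling): F 3.98, As 2.18, Sr 0.95.
So from highest to lowest: F > As > Sr.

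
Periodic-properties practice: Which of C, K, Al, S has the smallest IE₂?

Al

Consider each +1 ion: C⁺ still has 3 valence electrons; K⁺ is the bare [Ar] core; Al⁺ still has 2 valence electrons; S⁺ still has 5 valence electrons.
Breaking into a closed-shell core is much more expensive than removing a leftover valence electron — K has the largest IE_2 here.
Valence configurations: C⁺ [He]2s²2p¹, Al⁺ [Ne]3s², S⁺ [Ne]3s²3p³.
The numbers (kJ/mol): C 2353, K 3052, Al 1817, S 2252.
Putting it together, IE_2: Al < S < C < K.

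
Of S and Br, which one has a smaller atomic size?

S

S is in period 3, group 16; Br is in period 4, group 17.
Across a period the added protons contract the valence shell; down a group each new principal shell makes the atom larger.
These sit on a diagonal, where the across-period and down-group effects partly cancel.
Br > S: the two effects oppose for this pair; the down-group effect wins (114 vs 103 pm).
Approximate values (pm): S 103, Br 114.
So S has the smaller atomic size (S < Br).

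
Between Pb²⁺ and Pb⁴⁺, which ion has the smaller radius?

Pb⁴⁺

Both ions have Z = 82 protons, but Pb⁴⁺ has lost more electrons, so its remaining electrons feel a larger effective nuclear charge per electron and are pulled in more tightly.
Higher positive charge → smaller ion, so Pb²⁺ > Pb⁴⁺.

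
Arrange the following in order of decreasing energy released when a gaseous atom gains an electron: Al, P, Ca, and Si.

Si > P > Al > Ca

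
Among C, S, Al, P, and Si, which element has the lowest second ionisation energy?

The second ionization energy removes an electron from the +1 ion. For each element: C⁺ still has 3 valence electrons; S⁺ still has 5 valence electrons; Al⁺ still has 2 valence electrons; P⁺ still has 4 valence electrons; Si⁺ still has 3 valence electrons.
All are still removing valence electrons, so compare the +1 ions as you would atoms: IE_2 generally rises across a period (higher Z_eff) and falls down a group (larger shell), subject to the usual subshell exceptions.
Valence configurations: C⁺ [He]2s²2p¹, S⁺ [Ne]3s²3p³, Al⁺ [Ne]3s², P⁺ [Ne]3s²3p², Si⁺ [Ne]3s²3p¹.
Si⁺ loses a lone 3p electron whereas Al⁺ must break into a filled 3s² pair, so IE_2(Al) > IE_2(Si) even though Si has the higher nuclear charge.
The numbers (kJ/mol): C 2353, S 2252, Al 1817, P 1907, Si 1577.
Overall IE_2 order: Si < Al < P < S < C.

Si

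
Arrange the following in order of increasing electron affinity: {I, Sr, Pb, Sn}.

Sr < Pb < Sn < I

Sr is in period 5, group 2; Sn is in period 5, group 14; I is in period 5, group 17; Pb is in period 6, group 14.
Electron affinity generally becomes more exothermic across a period toward the halogens and less exothermic down a group.
These span different periods and groups, so the two trends combine.
Pb > Sr: the two effects oppose for this pair; the across-period effect wins (35 vs 5 kJ/mol).
Sn > Pb: they share group 14; the group trend gives Sn the larger value.
I > Sn: both are in period 5; the period trend gives I the larger value.
Tabulated electron affinity (kJ/mol): Sr 5, Sn 107, I 295, Pb 35.
So from lowest to highest: Sr < Pb < Sn < I.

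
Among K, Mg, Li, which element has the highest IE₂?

Li

IE_2 is the cost of taking one more electron from the +1 cation: K⁺ is the bare [Ar] core; Mg⁺ still has 1 valence electron; Li⁺ is the bare [He] core.
Breaking into a closed-shell core is much more expensive than removing a leftover valence electron — K and Li have the largest IE_2 here.
Approximate IE_2 values (kJ/mol): K 3052, Mg 1451, Li 7298.
So the second ionization energies run Mg < K < Li.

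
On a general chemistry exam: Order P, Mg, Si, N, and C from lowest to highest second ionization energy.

Mg, Si, P, C, N

The second ionization energy removes an electron from the +1 ion. For each element: P⁺ still has 4 valence electrons; Mg⁺ still has 1 valence electron; Si⁺ still has 3 valence electrons; N⁺ still has 4 valence electrons; C⁺ still has 3 valence electrons.
All are still removing valence electrons, so compare the +1 ions as you would atoms: IE_2 generally rises across a period (higher Z_eff) and falls down a group (larger shell), subject to the usual subshell exceptions.
Valence configurations: P⁺ [Ne]3s²3p², Mg⁺ [Ne]3s¹, Si⁺ [Ne]3s²3p¹, N⁺ [He]2s²2p², C⁺ [He]2s²2p¹.
Tabulated IE_2 (kJ/mol): P 1907, Mg 1451, Si 1577, N 2856, C 2353.
Hence IE_2: Mg < Si < P < C < N.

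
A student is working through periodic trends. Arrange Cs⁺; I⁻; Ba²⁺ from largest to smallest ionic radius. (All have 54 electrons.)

I⁻, Cs⁺, Ba²⁺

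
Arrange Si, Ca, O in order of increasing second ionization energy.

Ca < Si < O

Consider each +1 ion: Si⁺ still has 3 valence electrons; Ca⁺ still has 1 valence electron; O⁺ still has 5 valence electrons.
All are still removing valence electrons, so compare the +1 ions as you would atoms: IE_2 generally rises across a period (higher Z_eff) and falls down a group (larger shell), subject to the usual subshell exceptions.
Valence configurations: Si⁺ [Ne]3s²3p¹, Ca⁺ [Ar]4s¹, O⁺ [He]2s²2p³.
The numbers (kJ/mol): Si 1577, Ca 1145, O 3388.
Putting it together, IE_2: Ca < Si < O.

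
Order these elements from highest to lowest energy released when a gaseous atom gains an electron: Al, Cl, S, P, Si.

Cl > S > Si > P > Al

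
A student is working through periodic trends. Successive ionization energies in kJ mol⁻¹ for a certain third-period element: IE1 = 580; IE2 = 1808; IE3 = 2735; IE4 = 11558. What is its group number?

Group 13

Look for the largest jump between consecutive ionization energies: IE4/IE3 ≈ 4.2, far larger than any earlier ratio.
That jump marks the point where a core electron is being removed. So the atom has 3 valence electrons.
A main-group element with 3 valence electrons is in group 13.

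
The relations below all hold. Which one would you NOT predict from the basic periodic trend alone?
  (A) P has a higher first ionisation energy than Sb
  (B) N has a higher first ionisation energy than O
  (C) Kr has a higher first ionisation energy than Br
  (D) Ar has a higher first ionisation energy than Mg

The general trend: first ionisation energy increases across a period and decreases down a group.
(A) P (period 3, group 15) vs Sb (period 5, group 15): the stated order agrees with the simple trend.
(B) N (period 2, group 15) vs O (period 2, group 16): the stated order contradicts the simple trend.
(C) Kr (period 4, group 18) vs Br (period 4, group 17): the stated order agrees with the simple trend.
(D) Ar (period 3, group 18) vs Mg (period 3, group 2): the stated order agrees with the simple trend.
The exception is (B): pairing an electron in O's 2p⁴ costs repulsion energy, so O ionizes more easily than half-filled N (2p³).

(B)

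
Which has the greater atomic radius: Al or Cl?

Atomic radius shrinks across a period as nuclear charge pulls the same shell inward, and grows down a group as new shells are added.
All lie in period 3, so atomic radius increases right to left.
So Al has the greater atomic radius (Al > Cl).

Al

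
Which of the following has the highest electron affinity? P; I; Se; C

C is in period 2, group 14; P is in period 3, group 15; Se is in period 4, group 16; I is in period 5, group 17.
Adding an electron releases more energy for atoms nearer the top right (short of the noble gases).
These sit on a diagonal, where the across-period and down-group effects partly cancel.
C > P: the two effects oppose for this pair; the down-group effect wins (122 vs 72 kJ/mol).
Se > C: period and group pull opposite ways; the across-period shift dominates (195 vs 122 kJ/mol).
I > Se: period and group pull opposite ways; the across-period shift dominates (295 vs 195 kJ/mol).
For reference (kJ/mol): C 122, P 72, Se 195, I 295.
The highest electron affinity among these belongs to I.

I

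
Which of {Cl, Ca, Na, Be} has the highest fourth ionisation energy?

After 3 electrons have been removed, what remains? Cl³⁺ still has 4 valence electrons; Ca³⁺ is already 1 electron into the core; Na³⁺ is already 2 electrons into the core; Be³⁺ is already 1 electron into the core.
Breaking into a closed-shell core is much more expensive than removing a leftover valence electron — Ca, Na and Be have the largest IE_4 here.
Approximate IE_4 values (kJ/mol): Cl 5159, Ca 6491, Na 9543, Be 21007.
Putting it together, IE_4: Cl < Ca < Na < Be.

Be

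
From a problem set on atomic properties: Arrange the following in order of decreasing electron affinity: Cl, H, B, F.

H is in period 1, group 1; B is in period 2, group 13; F is in period 2, group 17; Cl is in period 3, group 17.
EA tends to increase across a period and decrease down a group, though the pattern is less regular than for IE or radius.
These span different periods and groups, so the two trends combine.
H > B: the two effects oppose for this pair; the down-group effect wins (73 vs 27 kJ/mol).
F > H: the two effects oppose for this pair; the across-period effect wins (328 vs 73 kJ/mol).
Cl > F: this pair runs against the simple trend — see the exception note.
Note the exception: Cl has a higher electron affinity than F, contrary to the simple trend — F's small 2p subshell makes the incoming electron feel strong e⁻–e⁻ repulsion, so Cl actually releases more energy on gaining an electron.
Approximate values (kJ/mol): H 73, B 27, F 328, Cl 349.
So from highest to lowest: Cl > F > H > B.

Cl > F > H > B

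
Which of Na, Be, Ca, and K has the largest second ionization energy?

After 1 electron has been removed, what remains? Na⁺ is the bare [Ne] core; Be⁺ still has 1 valence electron; Ca⁺ still has 1 valence electron; K⁺ is the bare [Ar] core.
Pulling an electron out of a noble-gas core costs far more than removing a remaining valence electron, so K and Na sit at the high end of IE_2.
Valence configurations: Be⁺ [He]2s¹, Ca⁺ [Ar]4s¹.
The numbers (kJ/mol): Na 4562, Be 1757, Ca 1145, K 3052.
Putting it together, IE_2: Ca < Be < K < Na.

Na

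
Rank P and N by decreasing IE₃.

IE_3 is the cost of taking one more electron from the +2 cation: P²⁺ still has 3 valence electrons; N²⁺ still has 3 valence electrons.
All are still removing valence electrons, so compare the +2 ions as you would atoms: IE_3 generally rises across a period (higher Z_eff) and falls down a group (larger shell), subject to the usual subshell exceptions.
Valence configurations: P²⁺ [Ne]3s²3p¹, N²⁺ [He]2s²2p¹.
Approximate IE_3 values (kJ/mol): P 2914, N 4578.
Putting it together, IE_3: P < N.

N, P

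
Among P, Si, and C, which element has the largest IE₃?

C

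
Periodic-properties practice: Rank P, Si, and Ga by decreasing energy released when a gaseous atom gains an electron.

Si, P, Ga

Si is in period 3, group 14; P is in period 3, group 15; Ga is in period 4, group 13.
Atoms with high Z_eff and room in the valence shell (especially the halogens) have the most exothermic electron affinities.
Neither a single period nor a single group — weigh both effects.
P > Ga: both effects reinforce here, so P is clearly the higher of the two.
Si > P: this pair runs against the simple trend — see the exception note.
Note the exception: Si has a higher electron affinity than P, contrary to the simple trend — adding an electron to P's half-filled 3p³ is unfavourable, so Si (3p²) has the more exothermic EA.
Approximate values (kJ/mol): Si 134, P 72, Ga 29.
So from highest to lowest: Si > P > Ga.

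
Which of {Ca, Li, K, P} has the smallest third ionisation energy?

Consider each +2 ion: Ca²⁺ is the bare [Ar] core; Li²⁺ is already 1 electron into the core; K²⁺ is already 1 electron into the core; P²⁺ still has 3 valence electrons.
Pulling an electron out of a noble-gas core costs far more than removing a remaining valence electron, so K, Ca and Li sit at the high end of IE_3.
The numbers (kJ/mol): Ca 4912, Li 11815, K 4420, P 2914.
So the third ionization energies run P < K < Ca < Li.

P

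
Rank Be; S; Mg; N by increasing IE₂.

Mg < Be < S < N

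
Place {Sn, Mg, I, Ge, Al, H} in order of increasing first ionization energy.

H is in period 1, group 1; Mg is in period 3, group 2; Al is in period 3, group 13; Ge is in period 4, group 14; Sn is in period 5, group 14; I is in period 5, group 17.
IE₁ increases left→right with effective nuclear charge and decreases top→bottom as the valence shell moves farther out.
Here both period and group differ, so the two effects have to be weighed against each other.
Sn > Al: period and group pull opposite ways; the across-period shift dominates (709 vs 578 kJ/mol).
Mg > Sn: period and group pull opposite ways; the down-group shift dominates (738 vs 709 kJ/mol).
Ge > Mg: the two effects oppose for this pair; the across-period effect wins (762 vs 738 kJ/mol).
I > Ge: the two effects oppose for this pair; the across-period effect wins (1008 vs 762 kJ/mol).
H > I: period and group pull opposite ways; the down-group shift dominates (1312 vs 1008 kJ/mol).
Note the exception: Mg has a higher first ionization energy than Al, contrary to the simple trend — Al's single 3p electron is easier to remove than one from Mg's filled 3s².
Tabulated first ionization energy (kJ/mol): H 1312, Mg 738, Al 578, Ge 762, Sn 709, I 1008.
So from lowest to highest: Al < Sn < Mg < Ge < I < H.

Al, Sn, Mg, Ge, I, H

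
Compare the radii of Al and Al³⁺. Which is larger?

Al

Forming Al³⁺ removes 3 electrons from Al. Fewer electrons for the same nuclear charge means less shielding and a higher Z_eff on the remaining electrons, and for main-group metals the entire outer shell is lost.
A cation is smaller than its parent atom: Al³⁺ < Al.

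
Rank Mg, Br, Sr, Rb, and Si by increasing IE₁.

Across a period the outer electron is held more tightly (higher IE₁); down a group it sits in a higher shell, more shielded, and comes off more easily.
These span different periods and groups, so the two trends combine.
Sr > Rb: Sr lies to the right of Rb in period 5, so the across-period effect alone puts Sr higher.
Mg > Sr: they share group 2; the group trend gives Mg the larger value.
Si > Mg: Si lies to the right of Mg in period 3, so the across-period effect alone puts Si higher.
Br > Si: period and group pull opposite ways; the across-period shift dominates (1140 vs 786 kJ/mol).
Approximate values (kJ/mol): Mg 738, Si 786, Br 1140, Rb 403, Sr 550.
So from lowest to highest: Rb < Sr < Mg < Si < Br.

Rb, Sr, Mg, Si, Br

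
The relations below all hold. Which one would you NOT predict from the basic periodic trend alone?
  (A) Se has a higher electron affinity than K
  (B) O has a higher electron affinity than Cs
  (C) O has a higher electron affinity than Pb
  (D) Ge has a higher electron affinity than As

The general trend: electron affinity increases across a period and decreases down a group.
(A) Se (period 4, group 16) vs K (period 4, group 1): the stated order agrees with the simple trend.
(B) O (period 2, group 16) vs Cs (period 6, group 1): the stated order agrees with the simple trend.
(C) O (period 2, group 16) vs Pb (period 6, group 14): the stated order agrees with the simple trend.
(D) Ge (period 4, group 14) vs As (period 4, group 15): the stated order contradicts the simple trend.
The exception is (D): adding an electron to As's half-filled 4p³ is unfavourable, so Ge (4p²) has the more exothermic EA.

(D)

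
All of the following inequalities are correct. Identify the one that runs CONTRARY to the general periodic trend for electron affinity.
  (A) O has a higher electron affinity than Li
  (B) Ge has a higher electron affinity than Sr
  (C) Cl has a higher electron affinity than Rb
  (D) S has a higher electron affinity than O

The general trend: electron affinity increases across a period and decreases down a group.
(A) O (period 2, group 16) vs Li (period 2, group 1): the stated order agrees with the simple trend.
(B) Ge (period 4, group 14) vs Sr (period 5, group 2): the stated order agrees with the simple trend.
(C) Cl (period 3, group 17) vs Rb (period 5, group 1): the stated order agrees with the simple trend.
(D) S (period 3, group 16) vs O (period 2, group 16): the stated order contradicts the simple trend.
The exception is (D): the compact 2p subshell of O repels the added electron more than S's larger 3p does.

(D)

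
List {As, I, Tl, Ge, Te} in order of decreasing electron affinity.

Ge is in period 4, group 14; As is in period 4, group 15; Te is in period 5, group 16; I is in period 5, group 17; Tl is in period 6, group 13.
Electron affinity generally becomes more exothermic across a period toward the halogens and less exothermic down a group.
These span different periods and groups, so the two trends combine.
As > Tl: both effects reinforce here, so As is clearly the higher of the two.
Ge > As: this pair runs against the simple trend — see the exception note.
Te > Ge: period and group pull opposite ways; the across-period shift dominates (190 vs 119 kJ/mol).
I > Te: I lies to the right of Te in period 5, so the across-period effect alone puts I higher.
Note the exception: Ge has a higher electron affinity than As, contrary to the simple trend — adding an electron to As's half-filled 4p³ is unfavourable, so Ge (4p²) has the more exothermic EA.
For reference (kJ/mol): Ge 119, As 78, Te 190, I 295, Tl 19.
So from highest to lowest: I > Te > Ge > As > Tl.

I, Te, Ge, As, Tl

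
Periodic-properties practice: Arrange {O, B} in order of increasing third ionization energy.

B < O

IE_3 is the cost of taking one more electron from the +2 cation: O²⁺ still has 4 valence electrons; B²⁺ still has 1 valence electron.
All are still removing valence electrons, so compare the +2 ions as you would atoms: IE_3 generally rises across a period (higher Z_eff) and falls down a group (larger shell), subject to the usual subshell exceptions.
Valence configurations: O²⁺ [He]2s²2p², B²⁺ [He]2s¹.
Tabulated IE_3 (kJ/mol): O 5300, B 3660.
So the third ionization energies run B < O.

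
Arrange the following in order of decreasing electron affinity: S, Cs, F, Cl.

F is in period 2, group 17; S is in period 3, group 16; Cl is in period 3, group 17; Cs is in period 6, group 1.
Electron affinity generally becomes more exothermic across a period toward the halogens and less exothermic down a group.
Neither a single period nor a single group — weigh both effects.
S > Cs: relative to Cs, both the across-period and down-group shifts push S's electron affinity up.
F > S: relative to S, both the across-period and down-group shifts push F's electron affinity up.
Cl > F: this pair runs against the simple trend — see the exception note.
Note the exception: Cl has a higher electron affinity than F, contrary to the simple trend — F's small 2p subshell makes the incoming electron feel strong e⁻–e⁻ repulsion, so Cl actually releases more energy on gaining an electron.
Tabulated electron affinity (kJ/mol): F 328, S 200, Cl 349, Cs 46.
So from highest to lowest: Cl > F > S > Cs.

Cl > F > S > Cs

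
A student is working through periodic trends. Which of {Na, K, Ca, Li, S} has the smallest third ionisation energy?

S

The third ionization energy removes an electron from the +2 ion. For each element: Na²⁺ is already 1 electron into the core; K²⁺ is already 1 electron into the core; Ca²⁺ is the bare [Ar] core; Li²⁺ is already 1 electron into the core; S²⁺ still has 4 valence electrons.
Pulling an electron out of a noble-gas core costs far more than removing a remaining valence electron, so K, Ca, Na and Li sit at the high end of IE_3.
The numbers (kJ/mol): Na 6910, K 4420, Ca 4912, Li 11815, S 3357.
Putting it together, IE_3: S < K < Ca < Na < Li.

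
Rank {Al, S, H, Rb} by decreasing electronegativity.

S > H > Al > Rb

EN rises left→right (higher Z_eff, smaller atoms) and falls top→bottom (larger, more shielded atoms).
Here both period and group differ, so the two effects have to be weighed against each other.
Al > Rb: relative to Rb, both the across-period and down-group shifts push Al's electronegativity up.
H > Al: period and group pull opposite ways; the down-group shift dominates (2.20 vs 1.61).
S > H: the two effects oppose for this pair; the across-period effect wins (2.58 vs 2.20).
For reference (Pauling): H 2.20, Al 1.61, S 2.58, Rb 0.82.
So from highest to lowest: S > H > Al > Rb.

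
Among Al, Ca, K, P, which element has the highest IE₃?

Ca

Consider each +2 ion: Al²⁺ still has 1 valence electron; Ca²⁺ is the bare [Ar] core; K²⁺ is already 1 electron into the core; P²⁺ still has 3 valence electrons.
Core electrons are held far more tightly than valence electrons, so K and Ca top the IE_3 order.
Valence configurations: Al²⁺ [Ne]3s¹, P²⁺ [Ne]3s²3p¹.
Approximate IE_3 values (kJ/mol): Al 2745, Ca 4912, K 4420, P 2914.
Putting it together, IE_3: Al < P < K < Ca.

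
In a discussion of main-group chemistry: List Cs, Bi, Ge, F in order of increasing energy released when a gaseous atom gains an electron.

Cs < Bi < Ge < F

Atoms with high Z_eff and room in the valence shell (especially the halogens) have the most exothermic electron affinities.
Here both period and group differ, so the two effects have to be weighed against each other.
Bi > Cs: both are in period 6; the period trend gives Bi the larger value.
Ge > Bi: the two effects oppose for this pair; the down-group effect wins (119 vs 91 kJ/mol).
F > Ge: both effects reinforce here, so F is clearly the higher of the two.
For reference (kJ/mol): F 328, Ge 119, Cs 46, Bi 91.
So from lowest to highest: Cs < Bi < Ge < F.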